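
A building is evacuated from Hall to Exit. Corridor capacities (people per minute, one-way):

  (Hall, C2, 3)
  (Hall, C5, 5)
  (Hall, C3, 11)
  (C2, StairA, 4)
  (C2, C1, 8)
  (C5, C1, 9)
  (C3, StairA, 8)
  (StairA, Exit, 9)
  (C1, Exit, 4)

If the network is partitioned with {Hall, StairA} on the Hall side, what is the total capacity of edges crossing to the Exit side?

Edges leaving {Hall, StairA}: Hall→C2 (3), Hall→C5 (5), Hall→C3 (11), StairA→Exit (9).
Cut capacity = 3 + 5 + 11 + 9 = 28.

28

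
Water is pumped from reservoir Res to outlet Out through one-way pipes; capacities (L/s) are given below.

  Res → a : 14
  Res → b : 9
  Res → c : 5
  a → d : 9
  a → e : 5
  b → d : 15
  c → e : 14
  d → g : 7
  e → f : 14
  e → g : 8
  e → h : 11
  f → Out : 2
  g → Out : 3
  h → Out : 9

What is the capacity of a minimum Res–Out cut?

13

Augment Res→a→d→g→Out: bottleneck 3, flow now 3.
Augment Res→a→e→f→Out: bottleneck 2, flow now 5.
Augment Res→a→e→h→Out: bottleneck 3, flow now 8.
Augment Res→c→e→h→Out: bottleneck 5, flow now 13.
No augmenting path remains; maximum flow = 13.
By max-flow min-cut, the minimum cut capacity equals the max flow.
In the residual graph, reachable from Res: {Res, a, b, d, g}.
Min-cut edges: Res→c (5), a→e (5), g→Out (3); capacity 5 + 5 + 3 = 13.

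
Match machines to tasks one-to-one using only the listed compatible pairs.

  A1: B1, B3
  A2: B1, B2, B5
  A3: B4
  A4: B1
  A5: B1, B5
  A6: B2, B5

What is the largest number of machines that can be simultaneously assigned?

5

Unit-capacity flow: source→left, listed edges, right→sink; max matching = max flow.
Augmenting path A1→B1 (+1); matched 1.
Augmenting path A2→B2 (+1); matched 2.
Augmenting path A3→B4 (+1); matched 3.
Augmenting path A5→B5 (+1); matched 4.
Augmenting path A4→B1→A1→B3 (+1); matched 5.
No augmenting path remains; maximum matching = 5.
König certificate: {A1, A3, B1, B2, B5} is a vertex cover of size 5 (every listed pair touches it), so no matching can be larger.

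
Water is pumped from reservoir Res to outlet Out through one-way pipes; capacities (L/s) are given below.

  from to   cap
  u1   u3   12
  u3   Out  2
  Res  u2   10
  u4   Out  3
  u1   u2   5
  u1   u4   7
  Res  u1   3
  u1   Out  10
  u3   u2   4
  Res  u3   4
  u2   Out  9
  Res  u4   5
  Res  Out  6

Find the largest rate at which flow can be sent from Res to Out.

23

Augment Res→Out: bottleneck 6, flow now 6.
Augment Res→u1→Out: bottleneck 3, flow now 9.
Augment Res→u2→Out: bottleneck 9, flow now 18.
Augment Res→u3→Out: bottleneck 2, flow now 20.
Augment Res→u4→Out: bottleneck 3, flow now 23.
No augmenting path remains; maximum flow = 23.
In the residual graph, reachable from Res: {Res, u2, u3, u4}.
Min-cut edges: Res→u1 (3), Res→Out (6), u2→Out (9), u3→Out (2), u4→Out (3); capacity 3 + 6 + 9 + 2 + 3 = 23.
This cut is saturated, so no flow can exceed 23.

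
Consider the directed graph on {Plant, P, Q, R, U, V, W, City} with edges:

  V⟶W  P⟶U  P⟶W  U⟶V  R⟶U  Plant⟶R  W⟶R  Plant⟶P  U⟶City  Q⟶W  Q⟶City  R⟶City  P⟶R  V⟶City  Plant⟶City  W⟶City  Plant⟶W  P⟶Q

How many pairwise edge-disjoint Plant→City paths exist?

Assign every edge capacity 1; by Menger, the answer equals the max flow.
Path Plant→City (+1); total 1.
Path Plant→R→City (+1); total 2.
Path Plant→W→City (+1); total 3.
Path Plant→P→Q→City (+1); total 4.
No residual Plant→City path; max flow = 4.
Certifying cut of size 4: {Plant→City, Plant→P, Plant→R, Plant→W}.

4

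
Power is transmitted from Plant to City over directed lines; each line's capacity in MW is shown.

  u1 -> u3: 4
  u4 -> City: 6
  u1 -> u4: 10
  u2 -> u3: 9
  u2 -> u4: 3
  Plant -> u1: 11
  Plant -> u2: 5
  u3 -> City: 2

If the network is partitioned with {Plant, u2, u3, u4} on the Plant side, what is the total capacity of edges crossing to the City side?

19

Edges leaving {Plant, u2, u3, u4}: Plant→u1 (11), u3→City (2), u4→City (6).
Cut capacity = 11 + 2 + 6 = 19.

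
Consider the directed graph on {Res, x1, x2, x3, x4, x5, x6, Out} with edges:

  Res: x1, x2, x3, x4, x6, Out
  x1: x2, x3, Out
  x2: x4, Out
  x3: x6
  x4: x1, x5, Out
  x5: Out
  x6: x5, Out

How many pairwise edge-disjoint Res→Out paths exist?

6

Assign every edge capacity 1; by Menger, the answer equals the max flow.
Path Res→Out (+1); total 1.
Path Res→x1→Out (+1); total 2.
Path Res→x2→Out (+1); total 3.
Path Res→x4→Out (+1); total 4.
Path Res→x6→Out (+1); total 5.
Path Res→x3→x6→x5→Out (+1); total 6.
No residual Res→Out path; max flow = 6.
Certifying cut of size 6: {Res→Out, Res→x1, Res→x2, Res→x3, Res→x4, Res→x6}.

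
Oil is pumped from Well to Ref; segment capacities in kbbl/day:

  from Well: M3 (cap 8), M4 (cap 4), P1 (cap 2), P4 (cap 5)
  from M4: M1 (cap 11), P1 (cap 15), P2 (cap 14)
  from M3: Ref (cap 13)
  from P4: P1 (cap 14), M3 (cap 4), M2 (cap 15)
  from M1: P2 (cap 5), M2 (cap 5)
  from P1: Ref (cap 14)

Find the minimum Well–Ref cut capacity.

19

Augment Well→M3→Ref: bottleneck 8, flow now 8.
Augment Well→P1→Ref: bottleneck 2, flow now 10.
Augment Well→M4→P1→Ref: bottleneck 4, flow now 14.
Augment Well→P4→M3→Ref: bottleneck 4, flow now 18.
Augment Well→P4→P1→Ref: bottleneck 1, flow now 19.
No augmenting path remains; maximum flow = 19.
By max-flow min-cut, the minimum cut capacity equals the max flow.
In the residual graph, reachable from Well: {Well}.
Min-cut edges: Well→M4 (4), Well→M3 (8), Well→P4 (5), Well→P1 (2); capacity 4 + 8 + 5 + 2 = 19.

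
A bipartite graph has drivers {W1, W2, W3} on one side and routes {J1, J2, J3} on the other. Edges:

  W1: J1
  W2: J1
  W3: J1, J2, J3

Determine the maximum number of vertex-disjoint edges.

2

Unit-capacity flow: source→left, listed edges, right→sink; max matching = max flow.
Augmenting path W1→J1 (+1); matched 1.
Augmenting path W3→J2 (+1); matched 2.
No augmenting path remains; maximum matching = 2.
König certificate: {W3, J1} is a vertex cover of size 2 (every listed pair touches it), so no matching can be larger.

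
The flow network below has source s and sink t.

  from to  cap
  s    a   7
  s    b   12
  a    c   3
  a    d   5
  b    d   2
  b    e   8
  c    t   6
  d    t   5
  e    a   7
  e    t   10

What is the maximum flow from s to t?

16

Augment s→a→c→t: bottleneck 3, flow now 3.
Augment s→a→d→t: bottleneck 4, flow now 7.
Augment s→b→d→t: bottleneck 1, flow now 8.
Augment s→b→e→t: bottleneck 8, flow now 16.
No augmenting path remains; maximum flow = 16.
In the residual graph, reachable from s: {s, a, b, d}.
Min-cut edges: a→c (3), b→e (8), d→t (5); capacity 3 + 8 + 5 = 16.
This cut is saturated, so no flow can exceed 16.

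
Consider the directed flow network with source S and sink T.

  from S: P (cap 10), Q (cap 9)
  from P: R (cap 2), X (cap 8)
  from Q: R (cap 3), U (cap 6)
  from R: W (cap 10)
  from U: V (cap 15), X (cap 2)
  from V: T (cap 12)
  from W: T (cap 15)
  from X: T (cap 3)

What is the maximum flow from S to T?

Augment S→P→X→T: bottleneck 3, flow now 3.
Augment S→P→R→W→T: bottleneck 2, flow now 5.
Augment S→Q→R→W→T: bottleneck 3, flow now 8.
Augment S→Q→U→V→T: bottleneck 6, flow now 14.
No augmenting path remains; maximum flow = 14.
In the residual graph, reachable from S: {S, P, X}.
Min-cut edges: S→Q (9), P→R (2), X→T (3); capacity 9 + 2 + 3 = 14.
This cut is saturated, so no flow can exceed 14.

14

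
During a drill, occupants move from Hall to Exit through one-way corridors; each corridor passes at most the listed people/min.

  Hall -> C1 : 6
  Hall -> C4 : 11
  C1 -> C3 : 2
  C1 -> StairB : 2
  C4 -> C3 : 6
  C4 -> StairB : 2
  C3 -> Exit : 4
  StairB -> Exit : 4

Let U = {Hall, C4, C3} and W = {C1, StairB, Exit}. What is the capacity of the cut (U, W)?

Edges leaving {Hall, C4, C3}: Hall→C1 (6), C4→StairB (2), C3→Exit (4).
Cut capacity = 6 + 2 + 4 = 12.

12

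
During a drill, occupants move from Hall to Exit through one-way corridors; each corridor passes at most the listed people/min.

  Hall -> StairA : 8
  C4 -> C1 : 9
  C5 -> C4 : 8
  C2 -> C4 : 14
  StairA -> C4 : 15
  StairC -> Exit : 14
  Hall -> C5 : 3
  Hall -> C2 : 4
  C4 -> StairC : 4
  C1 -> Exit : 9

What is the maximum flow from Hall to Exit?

Augment Hall→StairA→C4→StairC→Exit: bottleneck 4, flow now 4.
Augment Hall→StairA→C4→C1→Exit: bottleneck 4, flow now 8.
Augment Hall→C2→C4→C1→Exit: bottleneck 4, flow now 12.
Augment Hall→C5→C4→C1→Exit: bottleneck 1, flow now 13.
No augmenting path remains; maximum flow = 13.
In the residual graph, reachable from Hall: {Hall, StairA, C2, C5, C4}.
Min-cut edges: C4→StairC (4), C4→C1 (9); capacity 4 + 9 = 13.
This cut is saturated, so no flow can exceed 13.

13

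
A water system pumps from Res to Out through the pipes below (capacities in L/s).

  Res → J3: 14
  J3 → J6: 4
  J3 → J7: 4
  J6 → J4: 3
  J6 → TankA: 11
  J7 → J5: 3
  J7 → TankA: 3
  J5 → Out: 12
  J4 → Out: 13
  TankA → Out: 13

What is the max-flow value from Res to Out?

Augment Res→J3→J6→J4→Out: bottleneck 3, flow now 3.
Augment Res→J3→J6→TankA→Out: bottleneck 1, flow now 4.
Augment Res→J3→J7→J5→Out: bottleneck 3, flow now 7.
Augment Res→J3→J7→TankA→Out: bottleneck 1, flow now 8.
No augmenting path remains; maximum flow = 8.
In the residual graph, reachable from Res: {Res, J3}.
Min-cut edges: J3→J6 (4), J3→J7 (4); capacity 4 + 4 = 8.
This cut is saturated, so no flow can exceed 8.

8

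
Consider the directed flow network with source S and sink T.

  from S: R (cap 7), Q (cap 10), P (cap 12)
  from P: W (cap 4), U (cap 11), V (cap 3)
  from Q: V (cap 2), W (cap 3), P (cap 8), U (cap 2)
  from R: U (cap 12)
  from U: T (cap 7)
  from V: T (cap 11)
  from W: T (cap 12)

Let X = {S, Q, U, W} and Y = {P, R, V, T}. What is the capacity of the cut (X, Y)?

48

Edges leaving {S, Q, U, W}: S→P (12), S→R (7), Q→P (8), Q→V (2), U→T (7), W→T (12).
Cut capacity = 12 + 7 + 8 + 2 + 7 + 12 = 48.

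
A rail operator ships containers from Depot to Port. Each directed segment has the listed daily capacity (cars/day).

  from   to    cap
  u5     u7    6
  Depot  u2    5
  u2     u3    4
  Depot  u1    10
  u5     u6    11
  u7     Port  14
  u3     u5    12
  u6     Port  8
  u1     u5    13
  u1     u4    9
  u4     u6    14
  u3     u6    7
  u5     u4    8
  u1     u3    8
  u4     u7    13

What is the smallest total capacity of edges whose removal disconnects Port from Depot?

14

Augment Depot→u1→u3→u6→Port: bottleneck 7, flow now 7.
Augment Depot→u1→u4→u6→Port: bottleneck 1, flow now 8.
Augment Depot→u1→u4→u7→Port: bottleneck 2, flow now 10.
Augment Depot→u2→u3→u5→u7→Port: bottleneck 4, flow now 14.
No augmenting path remains; maximum flow = 14.
By max-flow min-cut, the minimum cut capacity equals the max flow.
In the residual graph, reachable from Depot: {Depot, u2}.
Min-cut edges: Depot→u1 (10), u2→u3 (4); capacity 10 + 4 = 14.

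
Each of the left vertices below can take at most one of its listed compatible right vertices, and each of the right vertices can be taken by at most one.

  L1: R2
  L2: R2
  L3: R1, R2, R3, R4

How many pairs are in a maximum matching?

Unit-capacity flow: source→left, listed edges, right→sink; max matching = max flow.
Augmenting path L1→R2 (+1); matched 1.
Augmenting path L3→R1 (+1); matched 2.
No augmenting path remains; maximum matching = 2.
König certificate: {L3, R2} is a vertex cover of size 2 (every listed pair touches it), so no matching can be larger.

2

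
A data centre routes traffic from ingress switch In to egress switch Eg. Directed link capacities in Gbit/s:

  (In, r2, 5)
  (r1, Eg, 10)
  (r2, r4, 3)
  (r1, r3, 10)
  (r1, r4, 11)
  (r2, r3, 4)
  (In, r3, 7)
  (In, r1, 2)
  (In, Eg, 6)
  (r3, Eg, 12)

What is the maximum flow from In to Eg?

Augment In→Eg: bottleneck 6, flow now 6.
Augment In→r1→Eg: bottleneck 2, flow now 8.
Augment In→r3→Eg: bottleneck 7, flow now 15.
Augment In→r2→r3→Eg: bottleneck 4, flow now 19.
No augmenting path remains; maximum flow = 19.
In the residual graph, reachable from In: {In, r2, r4}.
Min-cut edges: In→r1 (2), In→r3 (7), In→Eg (6), r2→r3 (4); capacity 2 + 7 + 6 + 4 = 19.
This cut is saturated, so no flow can exceed 19.

19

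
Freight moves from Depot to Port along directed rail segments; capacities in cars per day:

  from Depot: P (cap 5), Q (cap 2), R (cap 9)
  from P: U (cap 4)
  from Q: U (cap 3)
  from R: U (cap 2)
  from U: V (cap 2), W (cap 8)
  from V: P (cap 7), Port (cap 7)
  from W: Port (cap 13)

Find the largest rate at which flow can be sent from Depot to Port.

8

Augment Depot→P→U→V→Port: bottleneck 2, flow now 2.
Augment Depot→P→U→W→Port: bottleneck 2, flow now 4.
Augment Depot→Q→U→W→Port: bottleneck 2, flow now 6.
Augment Depot→R→U→W→Port: bottleneck 2, flow now 8.
No augmenting path remains; maximum flow = 8.
In the residual graph, reachable from Depot: {Depot, P, R}.
Min-cut edges: Depot→Q (2), P→U (4), R→U (2); capacity 2 + 4 + 2 = 8.
This cut is saturated, so no flow can exceed 8.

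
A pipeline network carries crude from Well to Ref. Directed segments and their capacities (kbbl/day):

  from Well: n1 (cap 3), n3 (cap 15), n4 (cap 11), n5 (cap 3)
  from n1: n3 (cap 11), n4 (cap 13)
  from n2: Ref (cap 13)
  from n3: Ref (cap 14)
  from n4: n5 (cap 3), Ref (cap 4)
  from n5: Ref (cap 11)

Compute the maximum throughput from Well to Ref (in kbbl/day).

24

Augment Well→n3→Ref: bottleneck 14, flow now 14.
Augment Well→n4→Ref: bottleneck 4, flow now 18.
Augment Well→n5→Ref: bottleneck 3, flow now 21.
Augment Well→n4→n5→Ref: bottleneck 3, flow now 24.
No augmenting path remains; maximum flow = 24.
In the residual graph, reachable from Well: {Well, n1, n3, n4}.
Min-cut edges: Well→n5 (3), n3→Ref (14), n4→n5 (3), n4→Ref (4); capacity 3 + 14 + 3 + 4 = 24.
This cut is saturated, so no flow can exceed 24.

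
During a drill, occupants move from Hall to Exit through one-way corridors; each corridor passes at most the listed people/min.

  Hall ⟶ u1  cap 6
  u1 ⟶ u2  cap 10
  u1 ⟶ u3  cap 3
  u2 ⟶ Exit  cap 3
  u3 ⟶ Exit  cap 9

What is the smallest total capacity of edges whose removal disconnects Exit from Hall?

Augment Hall→u1→u2→Exit: bottleneck 3, flow now 3.
Augment Hall→u1→u3→Exit: bottleneck 3, flow now 6.
No augmenting path remains; maximum flow = 6.
By max-flow min-cut, the minimum cut capacity equals the max flow.
In the residual graph, reachable from Hall: {Hall}.
Min-cut edges: Hall→u1 (6); capacity 6 = 6.

6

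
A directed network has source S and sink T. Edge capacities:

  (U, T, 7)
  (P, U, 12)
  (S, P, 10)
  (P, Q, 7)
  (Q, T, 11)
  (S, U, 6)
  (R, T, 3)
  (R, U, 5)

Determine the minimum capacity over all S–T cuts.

Augment S→U→T: bottleneck 6, flow now 6.
Augment S→P→Q→T: bottleneck 7, flow now 13.
Augment S→P→U→T: bottleneck 1, flow now 14.
No augmenting path remains; maximum flow = 14.
By max-flow min-cut, the minimum cut capacity equals the max flow.
In the residual graph, reachable from S: {S, P, U}.
Min-cut edges: P→Q (7), U→T (7); capacity 7 + 7 = 14.

14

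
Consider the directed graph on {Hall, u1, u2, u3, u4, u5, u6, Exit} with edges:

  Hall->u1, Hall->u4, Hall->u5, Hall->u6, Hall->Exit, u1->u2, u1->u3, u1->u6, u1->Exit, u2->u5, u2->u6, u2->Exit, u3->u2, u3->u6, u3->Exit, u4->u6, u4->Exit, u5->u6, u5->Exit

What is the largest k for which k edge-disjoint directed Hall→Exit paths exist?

4

Assign every edge capacity 1; by Menger, the answer equals the max flow.
Path Hall→Exit (+1); total 1.
Path Hall→u1→Exit (+1); total 2.
Path Hall→u4→Exit (+1); total 3.
Path Hall→u5→Exit (+1); total 4.
No residual Hall→Exit path; max flow = 4.
Certifying cut of size 4: {Hall→Exit, Hall→u1, Hall→u4, Hall→u5}.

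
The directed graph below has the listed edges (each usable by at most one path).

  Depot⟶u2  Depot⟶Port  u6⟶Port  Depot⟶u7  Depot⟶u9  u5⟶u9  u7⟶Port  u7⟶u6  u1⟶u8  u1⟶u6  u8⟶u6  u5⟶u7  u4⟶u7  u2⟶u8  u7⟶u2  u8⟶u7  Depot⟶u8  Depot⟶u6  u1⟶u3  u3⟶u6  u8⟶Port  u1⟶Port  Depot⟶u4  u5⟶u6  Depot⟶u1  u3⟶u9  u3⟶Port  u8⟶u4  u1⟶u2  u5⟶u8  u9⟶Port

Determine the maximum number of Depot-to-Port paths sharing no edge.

6

Assign every edge capacity 1; by Menger, the answer equals the max flow.
Path Depot→Port (+1); total 1.
Path Depot→u1→Port (+1); total 2.
Path Depot→u6→Port (+1); total 3.
Path Depot→u7→Port (+1); total 4.
Path Depot→u8→Port (+1); total 5.
Path Depot→u9→Port (+1); total 6.
No residual Depot→Port path; max flow = 6.
Certifying cut of size 6: {Depot→Port, Depot→u1, Depot→u9, u6→Port, u7→Port, u8→Port}.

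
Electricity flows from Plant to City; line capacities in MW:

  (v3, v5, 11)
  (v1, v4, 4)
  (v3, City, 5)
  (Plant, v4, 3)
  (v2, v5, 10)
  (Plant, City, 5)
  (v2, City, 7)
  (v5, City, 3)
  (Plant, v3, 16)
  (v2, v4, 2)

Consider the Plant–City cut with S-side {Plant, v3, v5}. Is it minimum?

Given cut capacity: 3 + 5 + 5 + 3 = 16.
Augment Plant→City: bottleneck 5, flow now 5.
Augment Plant→v3→City: bottleneck 5, flow now 10.
Augment Plant→v3→v5→City: bottleneck 3, flow now 13.
No augmenting path remains; maximum flow = 13.
In the residual graph, reachable from Plant: {Plant, v3, v4, v5}.
Min-cut edges: Plant→City (5), v3→City (5), v5→City (3); capacity 5 + 5 + 3 = 13.
Cut capacity 16 exceeds the max flow 13, so it is not minimum.

No — its capacity is 16, but the minimum cut has capacity 13.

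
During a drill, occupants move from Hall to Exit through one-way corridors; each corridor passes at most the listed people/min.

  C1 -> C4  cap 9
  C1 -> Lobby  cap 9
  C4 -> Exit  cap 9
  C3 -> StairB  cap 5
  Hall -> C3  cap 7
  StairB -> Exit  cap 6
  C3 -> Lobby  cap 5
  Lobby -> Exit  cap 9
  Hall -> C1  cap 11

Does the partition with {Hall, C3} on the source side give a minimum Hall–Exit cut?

No — its capacity is 21, but the minimum cut has capacity 18.

Given cut capacity: 11 + 5 + 5 = 21.
Augment Hall→C1→Lobby→Exit: bottleneck 9, flow now 9.
Augment Hall→C1→C4→Exit: bottleneck 2, flow now 11.
Augment Hall→C3→StairB→Exit: bottleneck 5, flow now 16.
Augment Hall→C3→Lobby→C1→C4→Exit: bottleneck 2, flow now 18. (uses reverse residual edge)
No augmenting path remains; maximum flow = 18.
In the residual graph, reachable from Hall: {Hall}.
Min-cut edges: Hall→C1 (11), Hall→C3 (7); capacity 11 + 7 = 18.
Cut capacity 21 exceeds the max flow 18, so it is not minimum.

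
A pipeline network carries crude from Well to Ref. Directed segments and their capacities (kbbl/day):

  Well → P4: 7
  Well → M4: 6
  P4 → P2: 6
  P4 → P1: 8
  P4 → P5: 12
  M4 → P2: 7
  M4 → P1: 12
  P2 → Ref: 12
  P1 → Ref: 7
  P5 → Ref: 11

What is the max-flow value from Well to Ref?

Augment Well→P4→P2→Ref: bottleneck 6, flow now 6.
Augment Well→P4→P1→Ref: bottleneck 1, flow now 7.
Augment Well→M4→P2→Ref: bottleneck 6, flow now 13.
No augmenting path remains; maximum flow = 13.
In the residual graph, reachable from Well: {Well}.
Min-cut edges: Well→P4 (7), Well→M4 (6); capacity 7 + 6 = 13.
This cut is saturated, so no flow can exceed 13.

13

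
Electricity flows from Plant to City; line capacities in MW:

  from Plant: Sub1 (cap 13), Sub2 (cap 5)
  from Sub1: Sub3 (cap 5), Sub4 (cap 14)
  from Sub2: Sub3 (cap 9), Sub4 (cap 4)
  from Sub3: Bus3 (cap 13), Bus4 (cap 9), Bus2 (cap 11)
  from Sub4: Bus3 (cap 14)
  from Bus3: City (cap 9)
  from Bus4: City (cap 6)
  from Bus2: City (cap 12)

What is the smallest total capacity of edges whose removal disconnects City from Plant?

Augment Plant→Sub1→Sub3→Bus3→City: bottleneck 5, flow now 5.
Augment Plant→Sub1→Sub4→Bus3→City: bottleneck 4, flow now 9.
Augment Plant→Sub2→Sub3→Bus4→City: bottleneck 5, flow now 14.
Augment Plant→Sub1→Sub4→Bus3→Sub3→Bus4→City: bottleneck 1, flow now 15. (uses reverse residual edge)
Augment Plant→Sub1→Sub4→Bus3→Sub3→Bus2→City: bottleneck 3, flow now 18. (uses reverse residual edge)
No augmenting path remains; maximum flow = 18.
By max-flow min-cut, the minimum cut capacity equals the max flow.
In the residual graph, reachable from Plant: {Plant}.
Min-cut edges: Plant→Sub1 (13), Plant→Sub2 (5); capacity 13 + 5 = 18.

18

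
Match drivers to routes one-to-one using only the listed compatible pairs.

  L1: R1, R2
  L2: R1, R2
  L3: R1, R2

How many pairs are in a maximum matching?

2

Unit-capacity flow: source→left, listed edges, right→sink; max matching = max flow.
Augmenting path L1→R1 (+1); matched 1.
Augmenting path L2→R2 (+1); matched 2.
No augmenting path remains; maximum matching = 2.
König certificate: {R1, R2} is a vertex cover of size 2 (every listed pair touches it), so no matching can be larger.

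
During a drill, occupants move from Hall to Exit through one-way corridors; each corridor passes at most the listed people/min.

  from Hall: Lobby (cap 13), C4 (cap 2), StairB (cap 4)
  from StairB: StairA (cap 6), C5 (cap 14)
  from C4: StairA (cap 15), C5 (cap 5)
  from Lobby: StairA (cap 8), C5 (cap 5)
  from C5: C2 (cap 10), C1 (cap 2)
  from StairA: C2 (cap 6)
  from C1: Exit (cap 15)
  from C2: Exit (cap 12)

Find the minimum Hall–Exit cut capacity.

14

Augment Hall→StairB→C5→C1→Exit: bottleneck 2, flow now 2.
Augment Hall→StairB→C5→C2→Exit: bottleneck 2, flow now 4.
Augment Hall→C4→C5→C2→Exit: bottleneck 2, flow now 6.
Augment Hall→Lobby→C5→C2→Exit: bottleneck 5, flow now 11.
Augment Hall→Lobby→StairA→C2→Exit: bottleneck 3, flow now 14.
No augmenting path remains; maximum flow = 14.
By max-flow min-cut, the minimum cut capacity equals the max flow.
In the residual graph, reachable from Hall: {Hall, StairB, C4, Lobby, C5, StairA, C2}.
Min-cut edges: C5→C1 (2), C2→Exit (12); capacity 2 + 12 = 14.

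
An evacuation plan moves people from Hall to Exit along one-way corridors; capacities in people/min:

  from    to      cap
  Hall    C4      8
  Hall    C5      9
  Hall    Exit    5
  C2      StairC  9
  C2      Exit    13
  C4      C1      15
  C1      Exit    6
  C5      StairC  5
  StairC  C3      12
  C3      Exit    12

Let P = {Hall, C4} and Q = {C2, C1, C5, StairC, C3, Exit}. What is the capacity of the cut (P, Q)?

Edges leaving {Hall, C4}: Hall→C5 (9), Hall→Exit (5), C4→C1 (15).
Cut capacity = 9 + 5 + 15 = 29.

29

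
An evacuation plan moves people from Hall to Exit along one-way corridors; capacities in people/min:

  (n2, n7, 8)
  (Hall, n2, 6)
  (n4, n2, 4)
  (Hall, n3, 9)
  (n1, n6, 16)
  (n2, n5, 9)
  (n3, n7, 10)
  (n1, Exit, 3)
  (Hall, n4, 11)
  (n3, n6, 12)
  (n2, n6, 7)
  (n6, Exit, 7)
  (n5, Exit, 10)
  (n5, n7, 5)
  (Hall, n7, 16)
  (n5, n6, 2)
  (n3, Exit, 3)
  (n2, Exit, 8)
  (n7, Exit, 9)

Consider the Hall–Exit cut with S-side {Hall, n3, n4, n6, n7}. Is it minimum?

No — its capacity is 29, but the minimum cut has capacity 28.

Given cut capacity: 6 + 3 + 4 + 7 + 9 = 29.
Augment Hall→n2→Exit: bottleneck 6, flow now 6.
Augment Hall→n3→Exit: bottleneck 3, flow now 9.
Augment Hall→n7→Exit: bottleneck 9, flow now 18.
Augment Hall→n3→n6→Exit: bottleneck 6, flow now 24.
Augment Hall→n4→n2→Exit: bottleneck 2, flow now 26.
Augment Hall→n4→n2→n5→Exit: bottleneck 2, flow now 28.
No augmenting path remains; maximum flow = 28.
In the residual graph, reachable from Hall: {Hall, n4, n7}.
Min-cut edges: Hall→n2 (6), Hall→n3 (9), n4→n2 (4), n7→Exit (9); capacity 6 + 9 + 4 + 9 = 28.
Cut capacity 29 exceeds the max flow 28, so it is not minimum.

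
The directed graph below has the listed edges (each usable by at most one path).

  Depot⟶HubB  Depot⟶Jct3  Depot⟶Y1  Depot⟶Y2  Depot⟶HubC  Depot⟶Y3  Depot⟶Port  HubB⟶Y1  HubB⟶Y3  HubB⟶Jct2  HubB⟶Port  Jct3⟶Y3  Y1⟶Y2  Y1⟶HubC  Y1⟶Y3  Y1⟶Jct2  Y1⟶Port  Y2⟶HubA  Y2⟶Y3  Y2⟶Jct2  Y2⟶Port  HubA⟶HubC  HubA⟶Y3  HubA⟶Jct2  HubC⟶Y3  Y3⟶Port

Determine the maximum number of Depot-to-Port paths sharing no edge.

Assign every edge capacity 1; by Menger, the answer equals the max flow.
Path Depot→Port (+1); total 1.
Path Depot→HubB→Port (+1); total 2.
Path Depot→Y1→Port (+1); total 3.
Path Depot→Y2→Port (+1); total 4.
Path Depot→Y3→Port (+1); total 5.
No residual Depot→Port path; max flow = 5.
Certifying cut of size 5: {Depot→HubB, Depot→Port, Depot→Y1, Depot→Y2, Y3→Port}.

5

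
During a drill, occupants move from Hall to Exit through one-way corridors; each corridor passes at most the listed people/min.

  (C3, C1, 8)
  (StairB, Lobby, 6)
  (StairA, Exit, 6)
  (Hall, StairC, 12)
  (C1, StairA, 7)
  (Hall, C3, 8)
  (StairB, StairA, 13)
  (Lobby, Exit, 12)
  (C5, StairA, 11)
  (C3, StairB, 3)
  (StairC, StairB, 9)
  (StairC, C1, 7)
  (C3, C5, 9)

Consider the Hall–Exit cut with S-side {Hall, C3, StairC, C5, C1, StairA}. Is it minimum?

No — its capacity is 18, but the minimum cut has capacity 12.

Given cut capacity: 3 + 9 + 6 = 18.
Augment Hall→C3→C5→StairA→Exit: bottleneck 6, flow now 6.
Augment Hall→C3→StairB→Lobby→Exit: bottleneck 2, flow now 8.
Augment Hall→StairC→StairB→Lobby→Exit: bottleneck 4, flow now 12.
No augmenting path remains; maximum flow = 12.
In the residual graph, reachable from Hall: {Hall, C3, StairC, C5, C1, StairB, StairA}.
Min-cut edges: StairB→Lobby (6), StairA→Exit (6); capacity 6 + 6 = 12.
Cut capacity 18 exceeds the max flow 12, so it is not minimum.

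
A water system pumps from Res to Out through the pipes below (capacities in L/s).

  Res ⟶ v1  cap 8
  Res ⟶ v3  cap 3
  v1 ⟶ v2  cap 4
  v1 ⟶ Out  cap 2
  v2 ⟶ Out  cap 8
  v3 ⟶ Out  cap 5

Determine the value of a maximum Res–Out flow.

Augment Res→v1→Out: bottleneck 2, flow now 2.
Augment Res→v3→Out: bottleneck 3, flow now 5.
Augment Res→v1→v2→Out: bottleneck 4, flow now 9.
No augmenting path remains; maximum flow = 9.
In the residual graph, reachable from Res: {Res, v1}.
Min-cut edges: Res→v3 (3), v1→v2 (4), v1→Out (2); capacity 3 + 4 + 2 = 9.
This cut is saturated, so no flow can exceed 9.

9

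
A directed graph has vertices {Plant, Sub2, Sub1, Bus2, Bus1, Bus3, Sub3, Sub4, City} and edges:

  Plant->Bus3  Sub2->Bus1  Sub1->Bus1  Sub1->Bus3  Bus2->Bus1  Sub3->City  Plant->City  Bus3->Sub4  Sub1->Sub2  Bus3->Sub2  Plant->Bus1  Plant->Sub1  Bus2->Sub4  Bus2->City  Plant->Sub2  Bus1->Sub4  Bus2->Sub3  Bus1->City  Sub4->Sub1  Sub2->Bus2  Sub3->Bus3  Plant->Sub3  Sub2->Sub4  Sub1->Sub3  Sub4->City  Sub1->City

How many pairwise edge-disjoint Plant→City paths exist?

6

Assign every edge capacity 1; by Menger, the answer equals the max flow.
Path Plant→City (+1); total 1.
Path Plant→Sub1→City (+1); total 2.
Path Plant→Bus1→City (+1); total 3.
Path Plant→Sub3→City (+1); total 4.
Path Plant→Sub2→Bus2→City (+1); total 5.
Path Plant→Bus3→Sub4→City (+1); total 6.
No residual Plant→City path; max flow = 6.
Certifying cut of size 6: {Plant→Bus1, Plant→Bus3, Plant→City, Plant→Sub1, Plant→Sub2, Plant→Sub3}.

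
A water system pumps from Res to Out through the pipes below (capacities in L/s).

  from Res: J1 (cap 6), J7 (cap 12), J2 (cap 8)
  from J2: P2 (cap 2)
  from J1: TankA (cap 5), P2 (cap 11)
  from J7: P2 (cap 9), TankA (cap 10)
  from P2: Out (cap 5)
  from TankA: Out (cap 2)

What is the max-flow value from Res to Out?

7

Augment Res→J2→P2→Out: bottleneck 2, flow now 2.
Augment Res→J1→P2→Out: bottleneck 3, flow now 5.
Augment Res→J1→TankA→Out: bottleneck 2, flow now 7.
No augmenting path remains; maximum flow = 7.
In the residual graph, reachable from Res: {Res, J2, J1, J7, P2, TankA}.
Min-cut edges: P2→Out (5), TankA→Out (2); capacity 5 + 2 = 7.
This cut is saturated, so no flow can exceed 7.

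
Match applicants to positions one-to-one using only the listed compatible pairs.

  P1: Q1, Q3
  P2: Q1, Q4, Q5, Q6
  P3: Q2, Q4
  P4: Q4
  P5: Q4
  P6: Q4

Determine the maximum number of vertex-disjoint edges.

4

Unit-capacity flow: source→left, listed edges, right→sink; max matching = max flow.
Augmenting path P1→Q1 (+1); matched 1.
Augmenting path P2→Q4 (+1); matched 2.
Augmenting path P3→Q2 (+1); matched 3.
Augmenting path P4→Q4→P2→Q5 (+1); matched 4.
No augmenting path remains; maximum matching = 4.
König certificate: {P1, P2, P3, Q4} is a vertex cover of size 4 (every listed pair touches it), so no matching can be larger.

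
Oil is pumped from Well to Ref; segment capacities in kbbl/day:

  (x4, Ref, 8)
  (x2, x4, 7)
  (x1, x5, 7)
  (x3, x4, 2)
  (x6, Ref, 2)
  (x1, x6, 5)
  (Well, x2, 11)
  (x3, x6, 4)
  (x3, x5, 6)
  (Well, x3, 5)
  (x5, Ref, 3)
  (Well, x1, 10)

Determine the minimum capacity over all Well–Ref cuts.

Augment Well→x1→x5→Ref: bottleneck 3, flow now 3.
Augment Well→x1→x6→Ref: bottleneck 2, flow now 5.
Augment Well→x2→x4→Ref: bottleneck 7, flow now 12.
Augment Well→x3→x4→Ref: bottleneck 1, flow now 13.
No augmenting path remains; maximum flow = 13.
By max-flow min-cut, the minimum cut capacity equals the max flow.
In the residual graph, reachable from Well: {Well, x1, x2, x3, x4, x5, x6}.
Min-cut edges: x4→Ref (8), x5→Ref (3), x6→Ref (2); capacity 8 + 3 + 2 = 13.

13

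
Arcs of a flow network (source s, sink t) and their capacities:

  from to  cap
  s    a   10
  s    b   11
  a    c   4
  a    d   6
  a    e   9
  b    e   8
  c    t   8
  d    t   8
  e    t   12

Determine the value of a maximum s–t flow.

18

Augment s→a→c→t: bottleneck 4, flow now 4.
Augment s→a→d→t: bottleneck 6, flow now 10.
Augment s→b→e→t: bottleneck 8, flow now 18.
No augmenting path remains; maximum flow = 18.
In the residual graph, reachable from s: {s, b}.
Min-cut edges: s→a (10), b→e (8); capacity 10 + 8 = 18.
This cut is saturated, so no flow can exceed 18.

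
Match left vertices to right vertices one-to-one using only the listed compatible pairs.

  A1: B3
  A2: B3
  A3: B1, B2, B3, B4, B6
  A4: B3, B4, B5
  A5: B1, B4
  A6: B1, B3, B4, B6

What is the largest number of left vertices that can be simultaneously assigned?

5

Unit-capacity flow: source→left, listed edges, right→sink; max matching = max flow.
Augmenting path A1→B3 (+1); matched 1.
Augmenting path A3→B1 (+1); matched 2.
Augmenting path A4→B4 (+1); matched 3.
Augmenting path A6→B6 (+1); matched 4.
Augmenting path A5→B1→A3→B2 (+1); matched 5.
No augmenting path remains; maximum matching = 5.
König certificate: {A3, A4, A5, A6, B3} is a vertex cover of size 5 (every listed pair touches it), so no matching can be larger.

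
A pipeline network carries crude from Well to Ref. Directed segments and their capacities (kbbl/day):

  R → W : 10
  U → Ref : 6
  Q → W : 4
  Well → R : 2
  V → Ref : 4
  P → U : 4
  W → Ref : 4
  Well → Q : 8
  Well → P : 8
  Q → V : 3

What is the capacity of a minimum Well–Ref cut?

11

Augment Well→P→U→Ref: bottleneck 4, flow now 4.
Augment Well→Q→V→Ref: bottleneck 3, flow now 7.
Augment Well→Q→W→Ref: bottleneck 4, flow now 11.
No augmenting path remains; maximum flow = 11.
By max-flow min-cut, the minimum cut capacity equals the max flow.
In the residual graph, reachable from Well: {Well, P, Q, R, W}.
Min-cut edges: P→U (4), Q→V (3), W→Ref (4); capacity 4 + 3 + 4 = 11.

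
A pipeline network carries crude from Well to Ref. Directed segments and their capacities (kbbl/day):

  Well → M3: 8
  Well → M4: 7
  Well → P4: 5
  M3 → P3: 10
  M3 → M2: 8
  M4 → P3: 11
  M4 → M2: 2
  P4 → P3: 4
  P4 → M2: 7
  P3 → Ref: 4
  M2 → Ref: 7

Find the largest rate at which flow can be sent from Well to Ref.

Augment Well→M3→P3→Ref: bottleneck 4, flow now 4.
Augment Well→M3→M2→Ref: bottleneck 4, flow now 8.
Augment Well→M4→M2→Ref: bottleneck 2, flow now 10.
Augment Well→P4→M2→Ref: bottleneck 1, flow now 11.
No augmenting path remains; maximum flow = 11.
In the residual graph, reachable from Well: {Well, M3, M4, P4, P3, M2}.
Min-cut edges: P3→Ref (4), M2→Ref (7); capacity 4 + 7 = 11.
This cut is saturated, so no flow can exceed 11.

11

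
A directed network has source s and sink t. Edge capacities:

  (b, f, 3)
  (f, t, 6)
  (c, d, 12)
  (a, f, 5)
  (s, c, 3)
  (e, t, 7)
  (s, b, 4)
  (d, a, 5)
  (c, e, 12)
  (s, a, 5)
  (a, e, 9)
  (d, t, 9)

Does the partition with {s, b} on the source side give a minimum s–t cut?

Yes — it is a minimum cut (capacity 11).

Given cut capacity: 5 + 3 + 3 = 11.
Augment s→a→e→t: bottleneck 5, flow now 5.
Augment s→b→f→t: bottleneck 3, flow now 8.
Augment s→c→d→t: bottleneck 3, flow now 11.
No augmenting path remains; maximum flow = 11.
Cut capacity 11 equals the max flow, so it is a minimum cut.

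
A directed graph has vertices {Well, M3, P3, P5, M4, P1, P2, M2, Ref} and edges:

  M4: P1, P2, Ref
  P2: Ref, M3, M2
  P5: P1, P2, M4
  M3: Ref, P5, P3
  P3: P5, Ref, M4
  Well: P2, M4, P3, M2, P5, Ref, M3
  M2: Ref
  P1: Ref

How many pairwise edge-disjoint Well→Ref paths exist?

7

Assign every edge capacity 1; by Menger, the answer equals the max flow.
Path Well→Ref (+1); total 1.
Path Well→M3→Ref (+1); total 2.
Path Well→P3→Ref (+1); total 3.
Path Well→M4→Ref (+1); total 4.
Path Well→P2→Ref (+1); total 5.
Path Well→M2→Ref (+1); total 6.
Path Well→P5→P1→Ref (+1); total 7.
No residual Well→Ref path; max flow = 7.
Certifying cut of size 7: {Well→M2, Well→M3, Well→M4, Well→P2, Well→P3, Well→P5, Well→Ref}.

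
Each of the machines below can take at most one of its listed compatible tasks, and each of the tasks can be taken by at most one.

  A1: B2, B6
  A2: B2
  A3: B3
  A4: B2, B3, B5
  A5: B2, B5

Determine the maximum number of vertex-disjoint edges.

Unit-capacity flow: source→left, listed edges, right→sink; max matching = max flow.
Augmenting path A1→B2 (+1); matched 1.
Augmenting path A3→B3 (+1); matched 2.
Augmenting path A4→B5 (+1); matched 3.
Augmenting path A2→B2→A1→B6 (+1); matched 4.
No augmenting path remains; maximum matching = 4.
König certificate: {A1, B2, B3, B5} is a vertex cover of size 4 (every listed pair touches it), so no matching can be larger.

4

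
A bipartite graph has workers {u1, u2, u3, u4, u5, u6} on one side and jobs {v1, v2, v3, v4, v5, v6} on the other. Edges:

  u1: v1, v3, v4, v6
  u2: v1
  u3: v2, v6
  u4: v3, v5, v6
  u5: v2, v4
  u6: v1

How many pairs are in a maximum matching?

5

Unit-capacity flow: source→left, listed edges, right→sink; max matching = max flow.
Augmenting path u1→v1 (+1); matched 1.
Augmenting path u3→v2 (+1); matched 2.
Augmenting path u4→v3 (+1); matched 3.
Augmenting path u5→v4 (+1); matched 4.
Augmenting path u2→v1→u1→v6 (+1); matched 5.
No augmenting path remains; maximum matching = 5.
König certificate: {u1, u3, u4, u5, v1} is a vertex cover of size 5 (every listed pair touches it), so no matching can be larger.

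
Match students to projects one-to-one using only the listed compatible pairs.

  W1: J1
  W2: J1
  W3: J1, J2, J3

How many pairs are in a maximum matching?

Unit-capacity flow: source→left, listed edges, right→sink; max matching = max flow.
Augmenting path W1→J1 (+1); matched 1.
Augmenting path W3→J2 (+1); matched 2.
No augmenting path remains; maximum matching = 2.
König certificate: {W3, J1} is a vertex cover of size 2 (every listed pair touches it), so no matching can be larger.

2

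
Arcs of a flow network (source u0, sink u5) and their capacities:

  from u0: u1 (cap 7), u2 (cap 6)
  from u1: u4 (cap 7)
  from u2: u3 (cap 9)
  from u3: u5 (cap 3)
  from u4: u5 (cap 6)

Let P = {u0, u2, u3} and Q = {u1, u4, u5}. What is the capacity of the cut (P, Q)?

10

Edges leaving {u0, u2, u3}: u0→u1 (7), u3→u5 (3).
Cut capacity = 7 + 3 = 10.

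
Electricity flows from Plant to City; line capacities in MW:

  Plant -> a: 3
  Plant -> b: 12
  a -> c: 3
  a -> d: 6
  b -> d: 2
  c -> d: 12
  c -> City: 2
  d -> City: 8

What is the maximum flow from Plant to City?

5

Augment Plant→a→c→City: bottleneck 2, flow now 2.
Augment Plant→a→d→City: bottleneck 1, flow now 3.
Augment Plant→b→d→City: bottleneck 2, flow now 5.
No augmenting path remains; maximum flow = 5.
In the residual graph, reachable from Plant: {Plant, b}.
Min-cut edges: Plant→a (3), b→d (2); capacity 3 + 2 = 5.
This cut is saturated, so no flow can exceed 5.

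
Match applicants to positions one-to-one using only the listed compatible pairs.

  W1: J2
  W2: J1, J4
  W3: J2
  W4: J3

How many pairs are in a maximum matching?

3

Unit-capacity flow: source→left, listed edges, right→sink; max matching = max flow.
Augmenting path W1→J2 (+1); matched 1.
Augmenting path W2→J1 (+1); matched 2.
Augmenting path W4→J3 (+1); matched 3.
No augmenting path remains; maximum matching = 3.
König certificate: {W2, W4, J2} is a vertex cover of size 3 (every listed pair touches it), so no matching can be larger.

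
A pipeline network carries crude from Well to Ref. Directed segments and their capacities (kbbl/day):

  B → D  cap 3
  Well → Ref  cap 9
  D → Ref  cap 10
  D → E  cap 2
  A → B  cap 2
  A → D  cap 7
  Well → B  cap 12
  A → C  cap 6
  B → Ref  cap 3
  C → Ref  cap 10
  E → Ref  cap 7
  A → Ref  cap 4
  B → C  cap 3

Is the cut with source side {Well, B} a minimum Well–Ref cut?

Yes — it is a minimum cut (capacity 18).

Given cut capacity: 9 + 3 + 3 + 3 = 18.
Augment Well→Ref: bottleneck 9, flow now 9.
Augment Well→B→Ref: bottleneck 3, flow now 12.
Augment Well→B→C→Ref: bottleneck 3, flow now 15.
Augment Well→B→D→Ref: bottleneck 3, flow now 18.
No augmenting path remains; maximum flow = 18.
Cut capacity 18 equals the max flow, so it is a minimum cut.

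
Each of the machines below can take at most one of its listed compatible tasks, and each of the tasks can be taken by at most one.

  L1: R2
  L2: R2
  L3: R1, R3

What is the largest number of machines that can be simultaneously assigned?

Unit-capacity flow: source→left, listed edges, right→sink; max matching = max flow.
Augmenting path L1→R2 (+1); matched 1.
Augmenting path L3→R1 (+1); matched 2.
No augmenting path remains; maximum matching = 2.
König certificate: {L3, R2} is a vertex cover of size 2 (every listed pair touches it), so no matching can be larger.

2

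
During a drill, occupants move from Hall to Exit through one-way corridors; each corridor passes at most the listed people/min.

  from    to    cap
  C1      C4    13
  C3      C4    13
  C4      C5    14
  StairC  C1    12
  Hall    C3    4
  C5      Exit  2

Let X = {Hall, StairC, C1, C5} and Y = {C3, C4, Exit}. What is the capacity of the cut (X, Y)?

19

Edges leaving {Hall, StairC, C1, C5}: Hall→C3 (4), C1→C4 (13), C5→Exit (2).
Cut capacity = 4 + 13 + 2 = 19.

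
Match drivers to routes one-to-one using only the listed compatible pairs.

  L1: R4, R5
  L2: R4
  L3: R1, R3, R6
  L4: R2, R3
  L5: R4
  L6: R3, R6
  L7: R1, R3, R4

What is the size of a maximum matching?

6

Unit-capacity flow: source→left, listed edges, right→sink; max matching = max flow.
Augmenting path L1→R4 (+1); matched 1.
Augmenting path L3→R1 (+1); matched 2.
Augmenting path L4→R2 (+1); matched 3.
Augmenting path L6→R3 (+1); matched 4.
Augmenting path L2→R4→L1→R5 (+1); matched 5.
Augmenting path L7→R1→L3→R6 (+1); matched 6.
No augmenting path remains; maximum matching = 6.
König certificate: {L1, L3, L4, L6, L7, R4} is a vertex cover of size 6 (every listed pair touches it), so no matching can be larger.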